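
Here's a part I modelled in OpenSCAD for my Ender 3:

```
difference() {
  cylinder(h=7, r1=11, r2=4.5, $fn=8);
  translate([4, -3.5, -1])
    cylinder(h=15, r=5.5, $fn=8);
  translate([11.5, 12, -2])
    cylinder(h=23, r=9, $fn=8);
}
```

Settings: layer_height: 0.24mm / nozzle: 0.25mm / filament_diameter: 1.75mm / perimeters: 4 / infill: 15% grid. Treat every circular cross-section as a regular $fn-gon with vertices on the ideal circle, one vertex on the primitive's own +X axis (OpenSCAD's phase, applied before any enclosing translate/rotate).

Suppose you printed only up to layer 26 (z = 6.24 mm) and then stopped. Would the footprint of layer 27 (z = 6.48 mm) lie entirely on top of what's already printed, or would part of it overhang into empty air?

Compare the two slices. At z = 6.24: the cone: at t=0.891 of its height the radius interpolates to r₁+(r₂−r₁)t = 5.206, giving a regular 8-gon of that circumradius (area = (8/2)·5.206²·sin(360°/8) = 76.65 mm²); the r=5.5 cylinder at (4, -3.5) gives a regular 8-gon of circumradius 5.5 (constant along its height) (area = (8/2)·5.500²·sin(360°/8) = 85.56 mm²); the r=9 cylinder at (11.5, 12) gives a regular 8-gon of circumradius 9 (constant along its height) (area = (8/2)·9.000²·sin(360°/8) = 229.10 mm²); After the difference (first − rest): starting from the cone (76.65 mm²), the r=5.5 cylinder at (4, -3.5) partially overlaps it — only the 29.90 mm² overlap (of its 85.56 mm²) is removed, clipping the outline; the r=9 cylinder at (11.5, 12) misses the remaining region (no effect) — area = 46.75 mm². At z = 6.48: the cone (r1=11→r2=4.5) has section circumradius 4.983 here — a regular 8-gon (area = (8/2)·4.983²·sin(360°/8) = 70.23 mm²); the cylinder at (4, -3.5): section is a regular 8-gon, circumradius r=5.5 (area = (8/2)·5.500²·sin(360°/8) = 85.56 mm²); the cylinder at (11.5, 12): section is a regular 8-gon, circumradius r=9 (area = (8/2)·9.000²·sin(360°/8) = 229.10 mm²); After the difference (first − rest): starting from the cone (70.23 mm²), the r=5.5 cylinder at (4, -3.5) partially overlaps it — only the 27.65 mm² overlap (of its 85.56 mm²) is removed, clipping the outline; the r=9 cylinder at (11.5, 12) misses the remaining region (no effect) — area = 42.58 mm². Checking containment: the cross-section at z = 6.48 is a subset of the cross-section at z = 6.24.

entirely on top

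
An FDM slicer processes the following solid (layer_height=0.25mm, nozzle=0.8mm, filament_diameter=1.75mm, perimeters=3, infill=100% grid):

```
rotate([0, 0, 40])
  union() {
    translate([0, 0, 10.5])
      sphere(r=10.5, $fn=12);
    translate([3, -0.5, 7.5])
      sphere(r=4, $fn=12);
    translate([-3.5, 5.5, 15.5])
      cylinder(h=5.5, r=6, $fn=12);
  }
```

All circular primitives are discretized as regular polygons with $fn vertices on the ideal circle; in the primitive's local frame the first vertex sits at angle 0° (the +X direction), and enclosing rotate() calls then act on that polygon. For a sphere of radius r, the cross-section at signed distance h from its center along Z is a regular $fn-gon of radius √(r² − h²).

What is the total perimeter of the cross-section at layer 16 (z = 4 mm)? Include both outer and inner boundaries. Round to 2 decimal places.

At z = 4 mm: the r=10.5 sphere slices to a regular 12-gon of circumradius 8.246 (√(r²−h²) with h=6.5 from center) (perimeter = 2·12·8.246·sin(180°/12) = 51.22 mm); the r=4 sphere at (3, -0.5) slices to a regular 12-gon of circumradius 1.936 (√(r²−h²) with h=3.5 from center) (perimeter = 2·12·1.936·sin(180°/12) = 12.03 mm); the cylinder at (-3.5, 5.5) is absent (z outside [15.5, 21]); Merging all regions: the r=4 sphere at (3, -0.5) lies entirely inside the r=10.5 sphere, so the union is just the r=10.5 sphere — boundary = 51.22 mm; (whole slice rotated 40° about Z — lengths, areas and connectivity unchanged). Overall, the cross-section is a single solid region. Total boundary length (outer) = 51.22 mm.

51.22 mm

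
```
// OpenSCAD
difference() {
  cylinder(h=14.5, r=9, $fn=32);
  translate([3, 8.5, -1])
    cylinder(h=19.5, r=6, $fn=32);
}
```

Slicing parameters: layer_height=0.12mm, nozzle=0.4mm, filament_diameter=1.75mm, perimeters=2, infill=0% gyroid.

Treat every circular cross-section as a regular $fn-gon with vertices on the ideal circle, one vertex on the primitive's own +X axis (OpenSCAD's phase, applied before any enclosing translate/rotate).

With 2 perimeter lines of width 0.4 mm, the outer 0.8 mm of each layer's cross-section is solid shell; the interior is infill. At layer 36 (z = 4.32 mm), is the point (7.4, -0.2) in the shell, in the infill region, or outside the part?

At z = 4.32 mm: the cylinder: section is a regular 32-gon, circumradius r=9; the cylinder at (3, 8.5): section is a regular 32-gon, circumradius r=6; After the difference (first − rest): starting from the r=9 cylinder, the r=6 cylinder at (3, 8.5) partially overlaps it — only the 47.66 mm² overlap (of its 112.37 mm²) is removed, clipping the outline — 1 connected region. Overall, the cross-section is a single solid region. The nearest boundary edge runs (9.00, 0.00)→(8.83, -1.76); distance from the point to it = 1.57 mm. The point is inside the cross-section and 1.57 mm from the nearest boundary — more than the 0.8 mm shell width (2 × 0.4), so it's in the infill interior.

infill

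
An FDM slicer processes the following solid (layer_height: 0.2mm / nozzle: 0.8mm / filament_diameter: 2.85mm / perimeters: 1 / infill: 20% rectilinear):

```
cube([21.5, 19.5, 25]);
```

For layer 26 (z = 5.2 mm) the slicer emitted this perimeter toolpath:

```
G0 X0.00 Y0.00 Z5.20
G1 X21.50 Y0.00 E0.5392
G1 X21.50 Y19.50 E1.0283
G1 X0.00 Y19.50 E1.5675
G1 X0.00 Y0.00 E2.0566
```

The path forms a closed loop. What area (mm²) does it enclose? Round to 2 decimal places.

Apply the shoelace formula to the sequence of (X, Y) vertices; enclosed area = 419.25 mm².

419.25 mm²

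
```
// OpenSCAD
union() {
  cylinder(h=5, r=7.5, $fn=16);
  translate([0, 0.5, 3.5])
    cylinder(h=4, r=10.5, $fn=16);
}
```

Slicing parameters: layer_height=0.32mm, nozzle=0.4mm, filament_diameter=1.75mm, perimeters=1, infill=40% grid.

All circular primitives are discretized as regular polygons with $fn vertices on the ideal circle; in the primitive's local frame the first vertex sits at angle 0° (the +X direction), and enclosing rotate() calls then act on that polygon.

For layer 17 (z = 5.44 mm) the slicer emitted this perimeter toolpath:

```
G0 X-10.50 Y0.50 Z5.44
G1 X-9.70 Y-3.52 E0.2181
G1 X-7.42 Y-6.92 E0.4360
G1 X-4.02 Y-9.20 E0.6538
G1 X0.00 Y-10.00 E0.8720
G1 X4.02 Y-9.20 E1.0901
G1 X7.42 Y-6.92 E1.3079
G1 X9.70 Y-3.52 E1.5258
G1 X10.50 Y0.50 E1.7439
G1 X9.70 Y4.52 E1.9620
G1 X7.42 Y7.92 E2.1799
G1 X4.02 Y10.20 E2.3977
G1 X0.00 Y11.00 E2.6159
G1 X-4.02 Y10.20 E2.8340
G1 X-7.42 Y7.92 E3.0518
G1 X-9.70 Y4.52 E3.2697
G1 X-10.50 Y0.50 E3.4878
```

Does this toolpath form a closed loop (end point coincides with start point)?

Start point (G0): (-10.50, 0.50). End point (last G1): the path returns to the start — closed.

yes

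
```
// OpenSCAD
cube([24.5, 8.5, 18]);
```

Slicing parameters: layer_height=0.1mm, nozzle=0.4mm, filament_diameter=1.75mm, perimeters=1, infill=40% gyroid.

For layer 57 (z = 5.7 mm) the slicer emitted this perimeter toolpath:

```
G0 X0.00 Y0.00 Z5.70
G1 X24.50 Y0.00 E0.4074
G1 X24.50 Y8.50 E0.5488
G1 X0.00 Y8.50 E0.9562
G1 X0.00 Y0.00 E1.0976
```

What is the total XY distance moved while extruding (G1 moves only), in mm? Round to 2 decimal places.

66.00 mm

Sum the Euclidean lengths of each G1 segment: total = 66.00 mm.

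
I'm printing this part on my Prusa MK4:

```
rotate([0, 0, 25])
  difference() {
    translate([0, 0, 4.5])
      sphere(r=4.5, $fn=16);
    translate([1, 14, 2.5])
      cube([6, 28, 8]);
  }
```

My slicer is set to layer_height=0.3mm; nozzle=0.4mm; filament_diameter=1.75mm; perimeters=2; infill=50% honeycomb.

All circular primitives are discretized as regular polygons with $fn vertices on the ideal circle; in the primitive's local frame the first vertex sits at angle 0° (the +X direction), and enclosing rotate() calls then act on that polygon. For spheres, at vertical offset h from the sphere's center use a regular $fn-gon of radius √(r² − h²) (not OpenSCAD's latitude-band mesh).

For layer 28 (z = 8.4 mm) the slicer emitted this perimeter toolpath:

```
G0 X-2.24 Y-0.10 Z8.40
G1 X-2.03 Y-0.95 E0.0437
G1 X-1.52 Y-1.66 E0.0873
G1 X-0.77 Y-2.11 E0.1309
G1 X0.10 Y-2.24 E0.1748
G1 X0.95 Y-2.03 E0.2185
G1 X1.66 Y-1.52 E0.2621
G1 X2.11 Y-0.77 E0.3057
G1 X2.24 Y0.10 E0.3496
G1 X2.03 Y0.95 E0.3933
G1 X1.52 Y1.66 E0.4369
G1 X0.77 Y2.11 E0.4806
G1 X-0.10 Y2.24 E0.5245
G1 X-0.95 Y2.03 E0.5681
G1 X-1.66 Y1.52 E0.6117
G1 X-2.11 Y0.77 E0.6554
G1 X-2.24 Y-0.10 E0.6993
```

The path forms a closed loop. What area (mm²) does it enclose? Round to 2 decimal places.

15.43 mm²

Apply the shoelace formula to the sequence of (X, Y) vertices; enclosed area = 15.43 mm².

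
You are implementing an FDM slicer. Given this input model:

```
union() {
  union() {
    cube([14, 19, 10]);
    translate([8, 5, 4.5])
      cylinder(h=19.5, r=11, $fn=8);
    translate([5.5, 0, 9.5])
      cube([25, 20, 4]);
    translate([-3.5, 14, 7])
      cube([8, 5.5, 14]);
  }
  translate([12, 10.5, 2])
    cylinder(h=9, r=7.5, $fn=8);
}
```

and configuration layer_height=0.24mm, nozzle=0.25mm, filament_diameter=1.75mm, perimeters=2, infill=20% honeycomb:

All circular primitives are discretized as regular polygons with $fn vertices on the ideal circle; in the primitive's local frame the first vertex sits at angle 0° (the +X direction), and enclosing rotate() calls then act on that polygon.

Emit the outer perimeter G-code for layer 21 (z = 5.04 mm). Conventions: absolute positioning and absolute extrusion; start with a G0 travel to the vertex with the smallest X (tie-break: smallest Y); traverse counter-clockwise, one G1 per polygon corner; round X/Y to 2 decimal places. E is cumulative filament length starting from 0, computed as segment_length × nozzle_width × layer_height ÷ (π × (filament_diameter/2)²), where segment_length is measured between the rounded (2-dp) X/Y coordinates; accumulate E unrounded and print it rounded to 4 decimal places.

At z = 5.04 mm: the cube (footprint 14×19) is included at this height; the r=11 cylinder at (8, 5) contributes a regular 8-gon of circumradius 11; the cube at (5.5, 0) is not intersected at this z (z outside [9.5, 13.5]); the cube at (-3.5, 14) is absent (z outside [7, 21]); Combining (union): the regions partially overlap (shared area 203.24 mm²), so overlapping operands fuse into one piece — 1 connected region; the r=7.5 cylinder at (12, 10.5) contributes a regular 8-gon of circumradius 7.5; Combining (union): the regions partially overlap (shared area 134.62 mm²), so overlapping operands fuse into one piece — 1 connected region. The outline is a single polygon with 12 vertices. Extrusion per mm of travel: 0.25 × 0.24 / (π × 0.875²) = 0.024945. Accumulating E over each segment gives final E = 1.9800.

G0 X-3.00 Y5.00 Z5.04
G1 X0.22 Y-2.78 E0.2100
G1 X8.00 Y-6.00 E0.4201
G1 X15.78 Y-2.78 E0.6301
G1 X19.00 Y5.00 E0.8402
G1 X18.11 Y7.15 E0.8982
G1 X19.50 Y10.50 E0.9887
G1 X17.30 Y15.80 E1.1318
G1 X14.00 Y17.17 E1.2210
G1 X14.00 Y19.00 E1.2666
G1 X0.00 Y19.00 E1.6158
G1 X0.00 Y12.24 E1.7845
G1 X-3.00 Y5.00 E1.9800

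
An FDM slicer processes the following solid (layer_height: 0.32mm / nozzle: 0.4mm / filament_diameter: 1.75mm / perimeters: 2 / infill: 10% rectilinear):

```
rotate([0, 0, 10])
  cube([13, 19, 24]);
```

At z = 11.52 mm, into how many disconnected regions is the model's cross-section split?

At z = 11.52 mm: the cube is present — its section is the full 13×19 rectangle; (rotated 10° about Z; rotation is an isometry so areas/perimeters/island counts are preserved). The result has 1 disconnected region.

1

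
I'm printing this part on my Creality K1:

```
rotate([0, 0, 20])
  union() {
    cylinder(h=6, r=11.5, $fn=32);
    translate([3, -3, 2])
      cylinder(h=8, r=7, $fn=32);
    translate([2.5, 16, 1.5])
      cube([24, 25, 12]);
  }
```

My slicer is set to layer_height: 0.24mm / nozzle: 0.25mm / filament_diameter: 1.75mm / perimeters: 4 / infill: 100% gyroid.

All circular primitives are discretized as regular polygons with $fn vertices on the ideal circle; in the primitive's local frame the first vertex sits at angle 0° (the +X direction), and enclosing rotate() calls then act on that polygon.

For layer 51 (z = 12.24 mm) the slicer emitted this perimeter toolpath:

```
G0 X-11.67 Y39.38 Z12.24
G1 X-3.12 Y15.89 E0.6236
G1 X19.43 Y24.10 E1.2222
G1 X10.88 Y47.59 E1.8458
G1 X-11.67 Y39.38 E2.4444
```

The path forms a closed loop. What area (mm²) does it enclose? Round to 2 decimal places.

599.89 mm²

Apply the shoelace formula to the sequence of (X, Y) vertices; enclosed area = 599.89 mm².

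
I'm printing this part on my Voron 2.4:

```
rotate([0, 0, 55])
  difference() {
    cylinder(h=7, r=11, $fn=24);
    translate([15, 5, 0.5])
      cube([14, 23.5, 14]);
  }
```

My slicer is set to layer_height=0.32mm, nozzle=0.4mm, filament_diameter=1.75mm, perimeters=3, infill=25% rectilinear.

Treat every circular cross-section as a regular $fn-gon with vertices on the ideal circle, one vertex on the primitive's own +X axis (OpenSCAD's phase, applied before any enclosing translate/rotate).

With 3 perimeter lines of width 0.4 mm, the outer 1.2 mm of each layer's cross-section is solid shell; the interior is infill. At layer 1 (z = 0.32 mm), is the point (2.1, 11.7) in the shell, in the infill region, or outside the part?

outside

At z = 0.32 mm: the r=11 cylinder gives a regular 24-gon of circumradius 11 (constant along its height); the cube at (15, 5) is not intersected at this z (z outside [0.5, 14.5]); After the difference (first − rest): none of the subtracted shapes is present at this height, so the r=11 cylinder is unchanged — 1 connected region; (rotated 55° about Z; rotation is an isometry so areas/perimeters/island counts are preserved). Overall, the cross-section is a single solid region. Undo the 55° rotation: the query point maps to (10.789, 4.991) in the un-rotated model frame. The nearest boundary edge runs (10.63, 2.85)→(9.53, 5.50); distance from the point to it = 0.97 mm. The point is not inside any of the regions above, so it lies outside the cross-section (0.97 mm from the nearest boundary).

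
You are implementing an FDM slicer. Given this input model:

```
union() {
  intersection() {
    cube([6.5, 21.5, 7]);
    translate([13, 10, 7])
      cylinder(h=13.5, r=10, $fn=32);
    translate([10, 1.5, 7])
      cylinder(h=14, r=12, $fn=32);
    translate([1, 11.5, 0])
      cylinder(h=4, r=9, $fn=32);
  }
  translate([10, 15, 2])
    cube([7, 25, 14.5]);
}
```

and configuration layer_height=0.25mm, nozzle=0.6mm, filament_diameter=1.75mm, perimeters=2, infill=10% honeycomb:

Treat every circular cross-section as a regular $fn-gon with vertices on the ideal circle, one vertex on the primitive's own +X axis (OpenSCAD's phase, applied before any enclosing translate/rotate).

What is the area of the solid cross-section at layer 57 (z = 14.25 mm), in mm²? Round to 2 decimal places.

175.00 mm²

At z = 14.25 mm: the cube is not intersected at this z (z outside [0, 7]); the r=10 cylinder at (13, 10) contributes a regular 32-gon of circumradius 10 (area = (32/2)·10.000²·sin(360°/32) = 312.14 mm²); the r=12 cylinder at (10, 1.5) gives a regular 32-gon of circumradius 12 (constant along its height) (area = (32/2)·12.000²·sin(360°/32) = 449.49 mm²); the cylinder at (1, 11.5) does not reach this height (z outside [0, 4]); Keeping only the common overlap: at least one operand is absent at this height, so nothing remains; the cube at (10, 15) is present — its section is the full 7×25 rectangle (area 175.00 mm²); Merging all regions: only the 7×25 cube at (10, 15) is present, so the union is just that shape — area = 175.00 mm². Overall, the cross-section is a single solid region. Net area = 175.00 mm².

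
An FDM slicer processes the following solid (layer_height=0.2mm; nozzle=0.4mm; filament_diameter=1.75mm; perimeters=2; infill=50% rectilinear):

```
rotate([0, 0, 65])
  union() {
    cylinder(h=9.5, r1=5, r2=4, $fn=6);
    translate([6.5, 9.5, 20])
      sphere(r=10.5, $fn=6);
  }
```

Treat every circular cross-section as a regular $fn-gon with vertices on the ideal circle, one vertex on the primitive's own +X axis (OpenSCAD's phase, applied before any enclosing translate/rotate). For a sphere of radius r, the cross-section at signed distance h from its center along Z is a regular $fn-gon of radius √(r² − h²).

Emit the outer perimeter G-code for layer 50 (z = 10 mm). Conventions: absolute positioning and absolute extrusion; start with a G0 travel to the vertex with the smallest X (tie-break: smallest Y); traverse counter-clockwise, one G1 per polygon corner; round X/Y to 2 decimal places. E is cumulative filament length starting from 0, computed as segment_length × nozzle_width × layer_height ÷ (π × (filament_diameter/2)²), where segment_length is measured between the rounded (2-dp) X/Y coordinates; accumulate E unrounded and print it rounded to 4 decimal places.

G0 X-9.05 Y9.63 Z10.00
G1 X-7.22 Y7.00 E0.1066
G1 X-4.03 Y7.28 E0.2131
G1 X-2.67 Y10.18 E0.3196
G1 X-4.51 Y12.81 E0.4264
G1 X-7.70 Y12.53 E0.5329
G1 X-9.05 Y9.63 E0.6393

At z = 10 mm: the cone is absent (z outside [0, 9.5]); the sphere at (6.5, 9.5): section is a regular 6-gon, circumradius = √(r²−h²) = √(10.5²−10²) = 3.202; Merging all regions: only the r=10.5 sphere at (6.5, 9.5) is present, so the union is just that shape — 1 connected region; (whole slice rotated 65° about Z — lengths, areas and connectivity unchanged). The outline is a single polygon with 6 vertices. Extrusion per mm of travel: 0.4 × 0.2 / (π × 0.875²) = 0.033260. Accumulating E over each segment gives final E = 0.6393.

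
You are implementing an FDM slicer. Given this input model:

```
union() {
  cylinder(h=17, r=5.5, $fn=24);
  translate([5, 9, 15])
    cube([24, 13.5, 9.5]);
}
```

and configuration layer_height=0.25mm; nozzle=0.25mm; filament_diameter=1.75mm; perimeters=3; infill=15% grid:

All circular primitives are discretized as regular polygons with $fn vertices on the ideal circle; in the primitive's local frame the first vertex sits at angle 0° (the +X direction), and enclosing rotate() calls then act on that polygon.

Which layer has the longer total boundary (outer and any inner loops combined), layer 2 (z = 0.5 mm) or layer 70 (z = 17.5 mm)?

Layer 2 (z = 0.5): the r=5.5 cylinder contributes a regular 24-gon of circumradius 5.5 (perimeter = 2·24·5.500·sin(180°/24) = 34.46 mm); the cube at (5, 9) is absent (z outside [15, 24.5]); Combining (union): only the r=5.5 cylinder is present, so the union is just that shape — boundary = 34.46 mm. So its perimeter = 34.46 mm. Layer 70 (z = 17.5): the cylinder does not reach this height (z outside [0, 17]); the cube at (5, 9) (footprint 24×13.5) is included at this height (perimeter 75.00 mm); Taking the union: only the 24×13.5 cube at (5, 9) is present, so the union is just that shape — boundary = 75.00 mm. So its perimeter = 75.00 mm. Layer 70 is larger (75.00 vs 34.46 mm).

layer 70 (z = 17.5 mm)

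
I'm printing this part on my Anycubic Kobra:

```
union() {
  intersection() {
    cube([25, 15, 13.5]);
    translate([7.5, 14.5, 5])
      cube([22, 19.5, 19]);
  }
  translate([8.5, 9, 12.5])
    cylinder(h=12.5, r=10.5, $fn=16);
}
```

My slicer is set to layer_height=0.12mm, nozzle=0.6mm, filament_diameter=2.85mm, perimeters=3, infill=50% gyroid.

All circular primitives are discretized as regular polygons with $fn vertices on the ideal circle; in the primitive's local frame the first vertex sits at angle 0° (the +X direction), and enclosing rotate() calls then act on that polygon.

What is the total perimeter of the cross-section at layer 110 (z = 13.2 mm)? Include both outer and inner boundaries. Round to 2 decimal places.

At z = 13.2 mm: the 25×15 cube contributes its full rectangle (perimeter 80.00 mm); the cube at (7.5, 14.5) (footprint 22×19.5) is included at this height (perimeter 83.00 mm); After intersecting: the 22×19.5 cube at (7.5, 14.5) partially overlaps the 25×15 cube; clipping to the common part keeps 8.75 mm² — boundary = 36.00 mm; the r=10.5 cylinder at (8.5, 9) contributes a regular 16-gon of circumradius 10.5 (perimeter = 2·16·10.500·sin(180°/16) = 65.55 mm); Merging all regions: the regions partially overlap (shared area 4.77 mm²), so the edge portions inside another operand are dropped and the merged outline is re-measured after clipping — boundary = 81.36 mm. Overall, the cross-section is a single solid region. Total boundary length (outer) = 81.36 mm.

81.36 mm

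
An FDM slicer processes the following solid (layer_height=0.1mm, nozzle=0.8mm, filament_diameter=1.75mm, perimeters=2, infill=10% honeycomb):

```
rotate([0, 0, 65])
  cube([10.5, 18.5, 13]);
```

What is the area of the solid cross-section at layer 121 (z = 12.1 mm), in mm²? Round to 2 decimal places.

At z = 12.1 mm: the cube is present — its section is the full 10.5×18.5 rectangle (area 194.25 mm²); (rotated 65° about Z; rotation is an isometry so areas/perimeters/island counts are preserved). Overall, the cross-section is a single solid region. Net area = 194.25 mm².

194.25 mm²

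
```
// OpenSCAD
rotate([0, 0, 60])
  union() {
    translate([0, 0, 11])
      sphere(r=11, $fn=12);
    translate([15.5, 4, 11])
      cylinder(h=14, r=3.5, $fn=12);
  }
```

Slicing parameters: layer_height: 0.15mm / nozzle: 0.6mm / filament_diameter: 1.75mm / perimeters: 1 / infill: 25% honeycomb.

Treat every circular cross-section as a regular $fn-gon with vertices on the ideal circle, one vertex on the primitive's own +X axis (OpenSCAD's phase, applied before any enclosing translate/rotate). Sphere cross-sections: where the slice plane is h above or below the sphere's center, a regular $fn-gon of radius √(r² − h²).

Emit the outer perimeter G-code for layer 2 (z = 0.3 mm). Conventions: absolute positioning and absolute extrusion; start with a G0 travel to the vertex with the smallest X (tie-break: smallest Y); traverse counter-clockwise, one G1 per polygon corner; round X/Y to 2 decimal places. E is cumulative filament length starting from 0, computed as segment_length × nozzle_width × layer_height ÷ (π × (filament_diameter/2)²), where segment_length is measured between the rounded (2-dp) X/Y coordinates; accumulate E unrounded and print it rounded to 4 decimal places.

At z = 0.3 mm: the sphere: section is a regular 12-gon, circumradius = √(r²−h²) = √(11²−10.7²) = 2.551; the cylinder at (15.5, 4) is absent (z outside [11, 25]); Taking the union: only the r=11 sphere is present, so the union is just that shape — 1 connected region; (rotated 60° about Z; rotation is an isometry so areas/perimeters/island counts are preserved). The outline is a single polygon with 12 vertices. Extrusion per mm of travel: 0.6 × 0.15 / (π × 0.875²) = 0.037418. Accumulating E over each segment gives final E = 0.5933.

G0 X-2.55 Y0.00 Z0.30
G1 X-2.21 Y-1.28 E0.0496
G1 X-1.28 Y-2.21 E0.0988
G1 X0.00 Y-2.55 E0.1483
G1 X1.28 Y-2.21 E0.1979
G1 X2.21 Y-1.28 E0.2471
G1 X2.55 Y0.00 E0.2966
G1 X2.21 Y1.28 E0.3462
G1 X1.28 Y2.21 E0.3954
G1 X0.00 Y2.55 E0.4450
G1 X-1.28 Y2.21 E0.4945
G1 X-2.21 Y1.28 E0.5437
G1 X-2.55 Y0.00 E0.5933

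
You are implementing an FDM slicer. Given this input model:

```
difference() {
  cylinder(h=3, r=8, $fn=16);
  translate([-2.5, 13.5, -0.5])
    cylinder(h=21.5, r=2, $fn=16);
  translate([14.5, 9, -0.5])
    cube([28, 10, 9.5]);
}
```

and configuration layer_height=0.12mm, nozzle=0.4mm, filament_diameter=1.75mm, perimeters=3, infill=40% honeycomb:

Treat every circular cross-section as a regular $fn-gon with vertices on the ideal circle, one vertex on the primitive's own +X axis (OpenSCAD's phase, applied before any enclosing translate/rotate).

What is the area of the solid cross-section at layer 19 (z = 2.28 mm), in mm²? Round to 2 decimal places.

195.93 mm²

At z = 2.28 mm: the cylinder: section is a regular 16-gon, circumradius r=8 (area = (16/2)·8.000²·sin(360°/16) = 195.93 mm²); the r=2 cylinder at (-2.5, 13.5) contributes a regular 16-gon of circumradius 2 (area = (16/2)·2.000²·sin(360°/16) = 12.25 mm²); the cube at (14.5, 9) is present — its section is the full 28×10 rectangle (area 280.00 mm²); Taking the first minus the rest: starting from the r=8 cylinder (195.93 mm²), the r=2 cylinder at (-2.5, 13.5) misses the remaining region (no effect); the 28×10 cube at (14.5, 9) misses the remaining region (no effect) — area = 195.93 mm². Overall, the cross-section is a single solid region. Net area = 195.93 mm².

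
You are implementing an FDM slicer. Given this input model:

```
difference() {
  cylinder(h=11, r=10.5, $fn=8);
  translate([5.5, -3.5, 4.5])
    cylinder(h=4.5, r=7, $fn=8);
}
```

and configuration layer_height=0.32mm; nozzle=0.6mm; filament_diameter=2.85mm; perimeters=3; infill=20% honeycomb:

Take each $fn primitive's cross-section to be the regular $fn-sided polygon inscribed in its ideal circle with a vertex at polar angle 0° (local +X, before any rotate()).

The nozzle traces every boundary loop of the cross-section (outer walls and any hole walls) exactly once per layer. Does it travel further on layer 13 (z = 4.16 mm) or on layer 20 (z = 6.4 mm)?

layer 20 (z = 6.4 mm)

Layer 13 (z = 4.16): the r=10.5 cylinder contributes a regular 8-gon of circumradius 10.5 (perimeter = 2·8·10.500·sin(180°/8) = 64.29 mm); the cylinder at (5.5, -3.5) is not intersected at this z (z outside [4.5, 9]); After the difference (first − rest): none of the subtracted shapes is present at this height, so the r=10.5 cylinder is unchanged — boundary = 64.29 mm. So its perimeter = 64.29 mm. Layer 20 (z = 6.4): the cylinder: section is a regular 8-gon, circumradius r=10.5 (perimeter = 2·8·10.500·sin(180°/8) = 64.29 mm); the r=7 cylinder at (5.5, -3.5) gives a regular 8-gon of circumradius 7 (constant along its height) (perimeter = 2·8·7.000·sin(180°/8) = 42.86 mm); Taking the first minus the rest: starting from the r=10.5 cylinder, the r=7 cylinder at (5.5, -3.5) partially overlaps it — only the 104.45 mm² overlap (of its 138.59 mm²) is removed, clipping the outline — boundary = 72.42 mm. So its perimeter = 72.42 mm. Layer 20 is larger (72.42 vs 64.29 mm).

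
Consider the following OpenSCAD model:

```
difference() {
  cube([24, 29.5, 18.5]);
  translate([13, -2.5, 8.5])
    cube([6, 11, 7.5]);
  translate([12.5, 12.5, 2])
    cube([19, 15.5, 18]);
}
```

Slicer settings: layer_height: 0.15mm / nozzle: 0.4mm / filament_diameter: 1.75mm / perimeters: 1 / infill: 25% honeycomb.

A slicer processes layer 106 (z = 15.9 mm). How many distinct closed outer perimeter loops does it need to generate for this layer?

1

At z = 15.9 mm: the cube is present — its section is the full 24×29.5 rectangle; the cube at (13, -2.5) (footprint 6×11) is included at this height; the cube at (12.5, 12.5) is present — its section is the full 19×15.5 rectangle; Subtracting the remaining from the first: starting from the 24×29.5 cube, the 6×11 cube at (13, -2.5) partially overlaps it — only the 51.00 mm² overlap (of its 66.00 mm²) is removed, clipping the outline; the 19×15.5 cube at (12.5, 12.5) partially overlaps it — only the 178.25 mm² overlap (of its 294.50 mm²) is removed, clipping the outline — 1 connected region. The result has 1 disconnected region.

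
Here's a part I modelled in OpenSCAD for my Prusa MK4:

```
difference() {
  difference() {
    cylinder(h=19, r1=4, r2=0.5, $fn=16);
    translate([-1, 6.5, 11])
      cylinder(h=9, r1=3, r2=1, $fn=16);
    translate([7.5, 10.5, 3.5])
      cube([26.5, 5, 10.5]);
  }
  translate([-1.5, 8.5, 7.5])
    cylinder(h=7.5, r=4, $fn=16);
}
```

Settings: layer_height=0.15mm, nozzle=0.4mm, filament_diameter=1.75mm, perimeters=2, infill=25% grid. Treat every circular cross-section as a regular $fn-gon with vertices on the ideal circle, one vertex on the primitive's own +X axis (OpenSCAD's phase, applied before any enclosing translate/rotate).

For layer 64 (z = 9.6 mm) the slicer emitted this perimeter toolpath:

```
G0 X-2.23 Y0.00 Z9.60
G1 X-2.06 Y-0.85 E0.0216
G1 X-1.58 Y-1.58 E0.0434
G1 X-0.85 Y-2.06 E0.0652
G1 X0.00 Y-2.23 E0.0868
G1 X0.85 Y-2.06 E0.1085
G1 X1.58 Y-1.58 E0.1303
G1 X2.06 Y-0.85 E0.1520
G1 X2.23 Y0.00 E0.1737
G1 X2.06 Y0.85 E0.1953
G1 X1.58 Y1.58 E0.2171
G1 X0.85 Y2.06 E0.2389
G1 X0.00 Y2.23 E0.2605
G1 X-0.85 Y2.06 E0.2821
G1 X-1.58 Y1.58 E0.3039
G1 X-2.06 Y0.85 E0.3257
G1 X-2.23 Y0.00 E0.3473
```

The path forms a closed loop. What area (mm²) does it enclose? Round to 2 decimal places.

15.23 mm²

Apply the shoelace formula to the sequence of (X, Y) vertices; enclosed area = 15.23 mm².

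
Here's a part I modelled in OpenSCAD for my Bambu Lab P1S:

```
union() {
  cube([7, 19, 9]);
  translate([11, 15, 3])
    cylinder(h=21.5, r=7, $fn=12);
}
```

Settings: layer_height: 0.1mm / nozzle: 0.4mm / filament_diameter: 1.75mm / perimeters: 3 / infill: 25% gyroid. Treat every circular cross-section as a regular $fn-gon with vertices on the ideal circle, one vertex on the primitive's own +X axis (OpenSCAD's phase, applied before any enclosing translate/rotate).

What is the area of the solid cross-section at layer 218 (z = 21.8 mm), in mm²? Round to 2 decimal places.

147.00 mm²

At z = 21.8 mm: the cube does not reach this height (z outside [0, 9]); the r=7 cylinder at (11, 15) gives a regular 12-gon of circumradius 7 (constant along its height) (area = (12/2)·7.000²·sin(360°/12) = 147.00 mm²); Merging all regions: only the r=7 cylinder at (11, 15) is present, so the union is just that shape — area = 147.00 mm². Overall, the cross-section is a single solid region. Net area = 147.00 mm².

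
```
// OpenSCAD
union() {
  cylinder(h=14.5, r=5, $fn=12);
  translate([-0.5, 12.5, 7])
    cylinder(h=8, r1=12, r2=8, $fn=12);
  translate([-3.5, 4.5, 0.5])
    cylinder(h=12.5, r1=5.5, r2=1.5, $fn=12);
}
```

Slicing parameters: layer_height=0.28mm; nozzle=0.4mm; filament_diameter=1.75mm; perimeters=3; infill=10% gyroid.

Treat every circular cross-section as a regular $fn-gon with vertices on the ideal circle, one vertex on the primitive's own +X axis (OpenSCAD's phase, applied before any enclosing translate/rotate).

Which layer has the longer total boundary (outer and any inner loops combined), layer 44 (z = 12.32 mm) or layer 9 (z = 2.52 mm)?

layer 44 (z = 12.32 mm)

Layer 44 (z = 12.32): the r=5 cylinder gives a regular 12-gon of circumradius 5 (constant along its height) (perimeter = 2·12·5.000·sin(180°/12) = 31.06 mm); the cone at (-0.5, 12.5): at t=0.665 of its height the radius interpolates to r₁+(r₂−r₁)t = 9.340, giving a regular 12-gon of that circumradius (perimeter = 2·12·9.340·sin(180°/12) = 58.02 mm); the cone at (-3.5, 4.5): at t=0.946 of its height the radius interpolates to r₁+(r₂−r₁)t = 1.718, giving a regular 12-gon of that circumradius (perimeter = 2·12·1.718·sin(180°/12) = 10.67 mm); Combining (union): the regions partially overlap (shared area 13.12 mm²), so the edge portions inside another operand are dropped and the merged outline is re-measured after clipping — boundary = 75.34 mm. So its perimeter = 75.34 mm. Layer 9 (z = 2.52): the r=5 cylinder contributes a regular 12-gon of circumradius 5 (perimeter = 2·12·5.000·sin(180°/12) = 31.06 mm); the cone at (-0.5, 12.5) is absent (z outside [7, 15]); the cone at (-3.5, 4.5) contributes a regular 12-gon of circumradius 4.854 (interpolated between r1=5.5 and r2=1.5 at t=0.162) (perimeter = 2·12·4.854·sin(180°/12) = 30.15 mm); Combining (union): the regions partially overlap (shared area 21.33 mm²), so the edge portions inside another operand are dropped and the merged outline is re-measured after clipping — boundary = 42.90 mm. So its perimeter = 42.90 mm. Layer 44 is larger (75.34 vs 42.90 mm).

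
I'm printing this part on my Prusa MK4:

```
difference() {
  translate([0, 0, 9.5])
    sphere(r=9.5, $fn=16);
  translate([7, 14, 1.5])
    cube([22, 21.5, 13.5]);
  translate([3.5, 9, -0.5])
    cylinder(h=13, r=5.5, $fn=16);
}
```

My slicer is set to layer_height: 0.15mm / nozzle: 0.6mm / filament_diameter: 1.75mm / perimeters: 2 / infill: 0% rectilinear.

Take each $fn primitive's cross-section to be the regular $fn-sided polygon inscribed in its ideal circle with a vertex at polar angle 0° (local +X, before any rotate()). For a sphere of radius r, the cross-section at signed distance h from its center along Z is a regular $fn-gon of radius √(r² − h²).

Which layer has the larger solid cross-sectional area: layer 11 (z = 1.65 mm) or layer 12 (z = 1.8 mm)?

Layer 11 (z = 1.65): the r=9.5 sphere slices to a regular 16-gon of circumradius 5.350 (√(r²−h²) with h=7.85 from center) (area = (16/2)·5.350²·sin(360°/16) = 87.64 mm²); the cube at (7, 14) is present — its section is the full 22×21.5 rectangle (area 473.00 mm²); the cylinder at (3.5, 9): section is a regular 16-gon, circumradius r=5.5 (area = (16/2)·5.500²·sin(360°/16) = 92.61 mm²); Subtracting the remaining from the first: starting from the r=9.5 sphere (87.64 mm²), the 22×21.5 cube at (7, 14) misses the remaining region (no effect); the r=5.5 cylinder at (3.5, 9) partially overlaps it — only the 3.34 mm² overlap (of its 92.61 mm²) is removed, clipping the outline — area = 84.30 mm². So its area = 84.30 mm². Layer 12 (z = 1.8): the sphere: section is a regular 16-gon, circumradius = √(r²−h²) = √(9.5²−7.7²) = 5.564 (area = (16/2)·5.564²·sin(360°/16) = 94.78 mm²); the cube at (7, 14) (footprint 22×21.5) is included at this height (area 473.00 mm²); the r=5.5 cylinder at (3.5, 9) contributes a regular 16-gon of circumradius 5.5 (area = (16/2)·5.500²·sin(360°/16) = 92.61 mm²); Taking the first minus the rest: starting from the r=9.5 sphere (94.78 mm²), the 22×21.5 cube at (7, 14) misses the remaining region (no effect); the r=5.5 cylinder at (3.5, 9) partially overlaps it — only the 4.41 mm² overlap (of its 92.61 mm²) is removed, clipping the outline — area = 90.37 mm². So its area = 90.37 mm². Layer 12 is larger (90.37 vs 84.30 mm²).

layer 12 (z = 1.8 mm)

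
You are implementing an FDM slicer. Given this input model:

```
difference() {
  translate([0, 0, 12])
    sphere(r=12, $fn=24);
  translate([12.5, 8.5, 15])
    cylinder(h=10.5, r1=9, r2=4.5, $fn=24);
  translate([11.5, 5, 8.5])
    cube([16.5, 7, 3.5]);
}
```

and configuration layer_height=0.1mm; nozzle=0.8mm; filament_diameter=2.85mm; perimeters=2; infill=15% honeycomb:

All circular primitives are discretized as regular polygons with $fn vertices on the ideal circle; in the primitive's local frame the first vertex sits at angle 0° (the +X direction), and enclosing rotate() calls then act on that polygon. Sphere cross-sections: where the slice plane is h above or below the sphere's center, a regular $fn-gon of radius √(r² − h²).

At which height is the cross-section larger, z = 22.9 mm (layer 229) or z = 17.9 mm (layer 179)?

Layer 229 (z = 22.9): the sphere: section is a regular 24-gon, circumradius = √(r²−h²) = √(12²−10.9²) = 5.019 (area = (24/2)·5.019²·sin(360°/24) = 78.24 mm²); the cone at (12.5, 8.5): at t=0.752 of its height the radius interpolates to r₁+(r₂−r₁)t = 5.614, giving a regular 24-gon of that circumradius (area = (24/2)·5.614²·sin(360°/24) = 97.90 mm²); the cube at (11.5, 5) is absent (z outside [8.5, 12]); Subtracting the remaining from the first: starting from the r=12 sphere (78.24 mm²), the cone at (12.5, 8.5) misses the remaining region (no effect) — area = 78.24 mm². So its area = 78.24 mm². Layer 179 (z = 17.9): the r=12 sphere slices to a regular 24-gon of circumradius 10.449 (√(r²−h²) with h=5.9 from center) (area = (24/2)·10.449²·sin(360°/24) = 339.13 mm²); the cone at (12.5, 8.5) contributes a regular 24-gon of circumradius 7.757 (interpolated between r1=9 and r2=4.5 at t=0.276) (area = (24/2)·7.757²·sin(360°/24) = 186.89 mm²); the cube at (11.5, 5) does not reach this height (z outside [8.5, 12]); Taking the first minus the rest: starting from the r=12 sphere (339.13 mm²), the cone at (12.5, 8.5) partially overlaps it — only the 19.91 mm² overlap (of its 186.89 mm²) is removed, clipping the outline — area = 319.21 mm². So its area = 319.21 mm². Layer 179 is larger (319.21 vs 78.24 mm²).

layer 179 (z = 17.9 mm)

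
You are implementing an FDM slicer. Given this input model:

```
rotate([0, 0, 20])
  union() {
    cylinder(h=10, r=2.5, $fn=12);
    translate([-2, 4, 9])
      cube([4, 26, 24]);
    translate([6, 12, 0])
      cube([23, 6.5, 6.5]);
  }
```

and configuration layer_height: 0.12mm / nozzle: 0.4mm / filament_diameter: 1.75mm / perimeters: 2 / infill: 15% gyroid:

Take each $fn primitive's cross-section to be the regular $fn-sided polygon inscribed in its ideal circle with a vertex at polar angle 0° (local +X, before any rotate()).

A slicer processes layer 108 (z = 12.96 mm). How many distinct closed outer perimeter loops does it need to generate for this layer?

1

At z = 12.96 mm: the cylinder is absent (z outside [0, 10]); the cube at (-2, 4) (footprint 4×26) is included at this height; the cube at (6, 12) does not reach this height (z outside [0, 6.5]); Combining (union): only the 4×26 cube at (-2, 4) is present, so the union is just that shape — 1 connected region; (rotated 20° about Z; rotation is an isometry so areas/perimeters/island counts are preserved). The result has 1 disconnected region.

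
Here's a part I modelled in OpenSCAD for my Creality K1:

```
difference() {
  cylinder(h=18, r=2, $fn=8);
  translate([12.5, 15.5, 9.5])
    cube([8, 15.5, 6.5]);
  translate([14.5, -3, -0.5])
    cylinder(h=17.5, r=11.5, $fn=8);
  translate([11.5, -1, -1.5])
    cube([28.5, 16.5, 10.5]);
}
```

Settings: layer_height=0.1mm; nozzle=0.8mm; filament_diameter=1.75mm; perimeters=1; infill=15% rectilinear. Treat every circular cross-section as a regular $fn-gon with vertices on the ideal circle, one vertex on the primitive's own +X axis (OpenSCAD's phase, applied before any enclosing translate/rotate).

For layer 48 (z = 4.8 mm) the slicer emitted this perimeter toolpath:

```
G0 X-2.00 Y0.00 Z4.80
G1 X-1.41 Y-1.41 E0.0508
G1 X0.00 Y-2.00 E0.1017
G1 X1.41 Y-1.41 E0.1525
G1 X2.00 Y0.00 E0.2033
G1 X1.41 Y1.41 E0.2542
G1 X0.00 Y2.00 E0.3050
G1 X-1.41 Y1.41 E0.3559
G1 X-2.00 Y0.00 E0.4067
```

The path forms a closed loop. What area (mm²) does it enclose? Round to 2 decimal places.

11.28 mm²

Apply the shoelace formula to the sequence of (X, Y) vertices; enclosed area = 11.28 mm².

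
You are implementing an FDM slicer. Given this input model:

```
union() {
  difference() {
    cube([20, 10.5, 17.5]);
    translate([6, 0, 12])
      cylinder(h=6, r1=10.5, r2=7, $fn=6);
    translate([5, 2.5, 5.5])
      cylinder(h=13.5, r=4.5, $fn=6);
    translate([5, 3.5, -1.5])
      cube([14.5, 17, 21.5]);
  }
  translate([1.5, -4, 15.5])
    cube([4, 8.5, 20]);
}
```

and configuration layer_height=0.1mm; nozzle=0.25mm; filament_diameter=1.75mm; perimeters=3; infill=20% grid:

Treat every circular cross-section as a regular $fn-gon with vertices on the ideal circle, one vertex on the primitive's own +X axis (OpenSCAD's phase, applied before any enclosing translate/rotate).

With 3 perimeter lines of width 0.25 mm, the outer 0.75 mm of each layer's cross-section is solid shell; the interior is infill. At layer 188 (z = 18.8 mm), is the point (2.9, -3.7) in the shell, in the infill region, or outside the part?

At z = 18.8 mm: the cube is absent (z outside [0, 17.5]); the cone at (6, 0) is absent (z outside [12, 18]); the r=4.5 cylinder at (5, 2.5) contributes a regular 6-gon of circumradius 4.5; the 14.5×17 cube at (5, 3.5) contributes its full rectangle; Subtracting the remaining from the first: the first operand is absent here, so nothing remains; the cube at (1.5, -4) (footprint 4×8.5) is included at this height; Combining (union): only the 4×8.5 cube at (1.5, -4) is present, so the union is just that shape — 1 connected region. Overall, the cross-section is a single solid region. The nearest boundary edge runs (1.50, -4.00)→(5.50, -4.00); distance from the point to it = 0.30 mm. The point is inside the cross-section, 0.30 mm from the nearest boundary — within the 0.75 mm shell band (3 × 0.25).

shell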